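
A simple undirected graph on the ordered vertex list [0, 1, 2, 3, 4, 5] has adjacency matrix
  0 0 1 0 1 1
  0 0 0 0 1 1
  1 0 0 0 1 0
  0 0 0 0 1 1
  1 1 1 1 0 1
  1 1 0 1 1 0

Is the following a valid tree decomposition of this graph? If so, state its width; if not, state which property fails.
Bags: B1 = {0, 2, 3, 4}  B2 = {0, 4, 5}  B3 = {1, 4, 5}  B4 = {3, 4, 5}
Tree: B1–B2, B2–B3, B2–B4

No — bags containing vertex 3 are not connected in the tree.

A tree decomposition must satisfy three properties: every vertex lies in some bag; for every edge, both endpoints lie together in some bag; and for every vertex, the bags containing it form a connected subtree. Here bags containing vertex 3 are not connected in the tree, so the decomposition is invalid.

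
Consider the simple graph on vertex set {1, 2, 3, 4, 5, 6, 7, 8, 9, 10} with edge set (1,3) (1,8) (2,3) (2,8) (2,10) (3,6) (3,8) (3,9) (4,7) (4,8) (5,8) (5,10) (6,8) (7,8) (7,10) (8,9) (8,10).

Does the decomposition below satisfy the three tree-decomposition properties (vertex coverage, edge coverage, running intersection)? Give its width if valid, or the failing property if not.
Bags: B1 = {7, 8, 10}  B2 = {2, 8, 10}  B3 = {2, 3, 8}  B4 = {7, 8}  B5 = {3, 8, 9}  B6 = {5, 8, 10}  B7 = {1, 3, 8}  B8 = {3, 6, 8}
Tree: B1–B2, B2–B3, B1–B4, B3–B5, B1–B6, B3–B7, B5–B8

A tree decomposition must satisfy three properties: every vertex lies in some bag; for every edge, both endpoints lie together in some bag; and for every vertex, the bags containing it form a connected subtree. Here vertex 4 appears in no bag, so the decomposition is invalid.

No — vertex 4 appears in no bag.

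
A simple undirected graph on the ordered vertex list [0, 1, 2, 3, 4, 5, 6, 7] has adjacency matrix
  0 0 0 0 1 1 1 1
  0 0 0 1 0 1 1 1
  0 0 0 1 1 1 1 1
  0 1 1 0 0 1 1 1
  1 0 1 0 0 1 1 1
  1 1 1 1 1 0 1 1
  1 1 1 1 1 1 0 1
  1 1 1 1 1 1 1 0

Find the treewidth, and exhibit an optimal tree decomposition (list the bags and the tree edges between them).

Each bag holds 5 vertices, so the decomposition has width 4, which upper-bounds the treewidth. On the other hand G contains the 5-clique {0, 4, 5, 6, 7}. A clique must lie in a single bag of any decomposition, so no decomposition can have width below 4. Therefore the treewidth is 4.

Treewidth 4.
One optimal decomposition is:
Bags: B1 = {0, 4, 5, 6, 7}  B2 = {2, 4, 5, 6, 7}  B3 = {2, 3, 5, 6, 7}  B4 = {1, 3, 5, 6, 7}
Tree: B1–B2, B2–B3, B3–B4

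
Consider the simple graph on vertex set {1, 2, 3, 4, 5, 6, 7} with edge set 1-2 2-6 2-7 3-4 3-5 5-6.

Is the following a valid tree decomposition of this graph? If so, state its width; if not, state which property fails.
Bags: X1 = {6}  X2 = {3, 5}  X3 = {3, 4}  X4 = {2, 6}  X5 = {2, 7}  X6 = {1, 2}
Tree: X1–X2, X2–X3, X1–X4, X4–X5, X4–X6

No — edge (5,6) lies in no bag.

A tree decomposition must satisfy three properties: every vertex lies in some bag; for every edge, both endpoints lie together in some bag; and for every vertex, the bags containing it form a connected subtree. Here edge (5,6) lies in no bag, so the decomposition is invalid.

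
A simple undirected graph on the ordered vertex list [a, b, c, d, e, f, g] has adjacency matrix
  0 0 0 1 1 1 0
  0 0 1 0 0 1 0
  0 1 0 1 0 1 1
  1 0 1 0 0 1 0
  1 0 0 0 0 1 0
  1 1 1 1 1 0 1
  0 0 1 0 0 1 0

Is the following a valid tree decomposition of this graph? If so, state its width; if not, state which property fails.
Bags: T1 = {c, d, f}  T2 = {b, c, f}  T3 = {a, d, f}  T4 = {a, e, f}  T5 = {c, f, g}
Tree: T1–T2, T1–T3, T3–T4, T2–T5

Checking the three conditions: (i) the bags cover all of {a, b, c, d, e, f, g}; (ii) for each edge, some bag contains both endpoints; (iii) the bags containing any fixed vertex form a subtree. All hold, so the decomposition is valid with width 3 − 1 = 2.

Yes; width 2.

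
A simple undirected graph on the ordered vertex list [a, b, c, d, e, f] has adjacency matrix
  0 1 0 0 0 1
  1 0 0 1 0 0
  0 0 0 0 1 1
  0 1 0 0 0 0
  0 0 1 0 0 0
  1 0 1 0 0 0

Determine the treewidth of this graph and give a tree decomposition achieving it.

Treewidth 1.
One such decomposition:
Bags: B1 = {c, e}  B2 = {c, f}  B3 = {a, f}  B4 = {a, b}  B5 = {b, d}
Tree: B1–B2, B2–B3, B3–B4, B4–B5

Each bag holds 2 vertices, so the decomposition has width 1, which upper-bounds the treewidth. Any graph with an edge has treewidth ≥ 1, and G has the edge e–c. Hence tw(G) = 1 exactly.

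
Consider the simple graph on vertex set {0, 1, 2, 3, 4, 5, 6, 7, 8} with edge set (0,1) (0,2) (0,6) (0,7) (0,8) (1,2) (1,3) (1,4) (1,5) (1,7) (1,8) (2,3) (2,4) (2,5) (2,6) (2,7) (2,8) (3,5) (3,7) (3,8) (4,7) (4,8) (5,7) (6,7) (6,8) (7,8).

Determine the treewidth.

A width-4 tree decomposition is:
Bags: B1 = {0, 2, 6, 7, 8}  B2 = {0, 1, 2, 7, 8}  B3 = {1, 2, 4, 7, 8}  B4 = {1, 2, 3, 7, 8}  B5 = {1, 2, 3, 5, 7}
Tree: B1–B2, B2–B3, B2–B4, B4–B5
Every bag has size at most 5, so the width is 5 − 1 = 4 and tw(G) ≤ 4. For the lower bound, the 5 vertices {0, 1, 2, 7, 8} are pairwise adjacent, and any tree decomposition puts a clique entirely inside one bag — forcing width ≥ 4. Combining the bounds, tw(G) = 4.

4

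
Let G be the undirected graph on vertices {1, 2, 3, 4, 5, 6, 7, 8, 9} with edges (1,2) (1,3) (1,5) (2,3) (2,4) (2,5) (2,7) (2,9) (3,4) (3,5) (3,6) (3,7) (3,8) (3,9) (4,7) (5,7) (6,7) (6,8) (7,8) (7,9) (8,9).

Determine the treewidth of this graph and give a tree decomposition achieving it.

Treewidth 3.
One optimal decomposition is:
Bags: B1 = {1, 2, 3, 5}  B2 = {2, 3, 5, 7}  B3 = {2, 3, 7, 9}  B4 = {3, 7, 8, 9}  B5 = {2, 3, 4, 7}  B6 = {3, 6, 7, 8}
Tree: B1–B2, B2–B3, B3–B4, B3–B5, B4–B6

The largest bag has 4 vertices, giving width 3; this decomposition certifies tw(G) ≤ 3. Conversely, {1, 2, 3, 5} is a clique of size 4, and the vertices of any clique must share a bag in every tree decomposition; so some bag has ≥ 4 vertices and tw(G) ≥ 3. Therefore the treewidth is 3.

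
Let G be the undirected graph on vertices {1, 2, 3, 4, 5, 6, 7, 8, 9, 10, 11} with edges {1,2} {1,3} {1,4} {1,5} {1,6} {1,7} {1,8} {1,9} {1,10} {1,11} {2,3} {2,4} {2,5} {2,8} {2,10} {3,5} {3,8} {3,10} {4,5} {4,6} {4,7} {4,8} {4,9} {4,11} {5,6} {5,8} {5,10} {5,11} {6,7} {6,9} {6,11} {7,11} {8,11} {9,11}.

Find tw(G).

A width-4 tree decomposition is:
Bags: B1 = {1, 4, 5, 6, 11}  B2 = {1, 4, 5, 8, 11}  B3 = {1, 4, 6, 7, 11}  B4 = {1, 4, 6, 9, 11}  B5 = {1, 2, 4, 5, 8}  B6 = {1, 2, 3, 5, 8}  B7 = {1, 2, 3, 5, 10}
Tree: B1–B2, B1–B3, B1–B4, B2–B5, B5–B6, B6–B7
Every bag has size at most 5, so the width is 5 − 1 = 4 and tw(G) ≤ 4. For the lower bound, the 5 vertices {1, 2, 3, 5, 10} are pairwise adjacent, and any tree decomposition puts a clique entirely inside one bag — forcing width ≥ 4. Combining the bounds, tw(G) = 4.

4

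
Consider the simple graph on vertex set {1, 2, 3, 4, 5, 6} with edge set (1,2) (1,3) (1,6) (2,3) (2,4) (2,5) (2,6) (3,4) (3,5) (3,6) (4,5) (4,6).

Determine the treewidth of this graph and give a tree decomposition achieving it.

Treewidth 3.
One such decomposition:
Bags: B1 = {2, 3, 4, 6}  B2 = {2, 3, 4, 5}  B3 = {1, 2, 3, 6}
Tree: B1–B2, B1–B3

Every bag has size at most 4, so the width is 4 − 1 = 3 and tw(G) ≤ 3. For the lower bound, the 4 vertices {1, 2, 3, 6} are pairwise adjacent, and any tree decomposition puts a clique entirely inside one bag — forcing width ≥ 3. Therefore the treewidth is 3.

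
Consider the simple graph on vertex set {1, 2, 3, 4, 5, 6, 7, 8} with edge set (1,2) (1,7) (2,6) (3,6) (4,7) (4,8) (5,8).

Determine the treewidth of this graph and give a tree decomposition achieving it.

The largest bag has 2 vertices, giving width 1; this decomposition certifies tw(G) ≤ 1. G has an edge, so its treewidth is at least 1. Therefore the treewidth is 1.

Treewidth 1.
Bags: B1 = {3, 6}  B2 = {2, 6}  B3 = {1, 2}  B4 = {1, 7}  B5 = {4, 7}  B6 = {4, 8}  B7 = {5, 8}
Tree: B1–B2, B2–B3, B3–B4, B4–B5, B5–B6, B6–B7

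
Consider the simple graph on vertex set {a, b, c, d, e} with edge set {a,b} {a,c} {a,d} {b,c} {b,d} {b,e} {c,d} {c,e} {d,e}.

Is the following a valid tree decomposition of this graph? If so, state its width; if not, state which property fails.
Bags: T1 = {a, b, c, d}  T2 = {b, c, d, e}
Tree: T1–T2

Vertex coverage: the bags together contain {a, b, c, d, e}, the full vertex set. Edge coverage: each edge of G has both endpoints in at least one bag. Running intersection: for every vertex, the bags containing it form a connected subtree. All three properties hold, so this is a valid tree decomposition of width max|bag| − 1 = 3, and hence tw(G) ≤ 3.

Yes; width 3.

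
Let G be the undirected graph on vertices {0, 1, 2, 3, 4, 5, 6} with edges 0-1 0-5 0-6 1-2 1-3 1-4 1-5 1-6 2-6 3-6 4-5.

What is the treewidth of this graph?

A width-2 tree decomposition is:
Bags: B1 = {0, 1, 6}  B2 = {0, 1, 5}  B3 = {1, 4, 5}  B4 = {1, 2, 6}  B5 = {1, 3, 6}
Tree: B1–B2, B2–B3, B1–B4, B4–B5
The largest bag has 3 vertices, giving width 2; this decomposition certifies tw(G) ≤ 2. Conversely, {1, 4, 5} is a clique of size 3, and the vertices of any clique must share a bag in every tree decomposition; so some bag has ≥ 3 vertices and tw(G) ≥ 2. Therefore the treewidth is 2.

2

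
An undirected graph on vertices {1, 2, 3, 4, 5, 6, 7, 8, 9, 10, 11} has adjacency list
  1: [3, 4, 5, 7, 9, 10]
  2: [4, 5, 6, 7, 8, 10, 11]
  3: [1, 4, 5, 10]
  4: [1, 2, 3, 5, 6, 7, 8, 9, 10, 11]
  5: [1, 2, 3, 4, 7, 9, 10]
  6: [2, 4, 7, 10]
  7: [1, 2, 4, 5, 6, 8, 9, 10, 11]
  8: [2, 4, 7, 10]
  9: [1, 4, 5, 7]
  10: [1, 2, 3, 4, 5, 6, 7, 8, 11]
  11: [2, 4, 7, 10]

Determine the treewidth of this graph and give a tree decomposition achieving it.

Treewidth 4.
One optimal decomposition is:
Bags: B1 = {2, 4, 6, 7, 10}  B2 = {2, 4, 5, 7, 10}  B3 = {2, 4, 7, 8, 10}  B4 = {1, 4, 5, 7, 10}  B5 = {1, 3, 4, 5, 10}  B6 = {2, 4, 7, 10, 11}  B7 = {1, 4, 5, 7, 9}
Tree: B1–B2, B1–B3, B2–B4, B4–B5, B2–B6, B4–B7

The largest bag has 5 vertices, giving width 4; this decomposition certifies tw(G) ≤ 4. On the other hand G contains the 5-clique {1, 3, 4, 5, 10}. A clique must lie in a single bag of any decomposition, so no decomposition can have width below 4. Therefore the treewidth is 4.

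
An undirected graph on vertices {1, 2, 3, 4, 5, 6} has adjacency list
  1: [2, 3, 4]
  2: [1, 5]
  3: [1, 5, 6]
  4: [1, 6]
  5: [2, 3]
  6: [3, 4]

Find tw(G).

2

A width-2 tree decomposition is:
Bags: B1 = {2, 3, 5}  B2 = {1, 2, 3}  B3 = {1, 3, 6}  B4 = {1, 4, 6}
Tree: B1–B2, B2–B3, B3–B4
Every bag has size at most 3, so the width is 3 − 1 = 2 and tw(G) ≤ 2. For the lower bound, G contains the cycle 5–2–1–3–5, so G is not a forest; only forests have treewidth ≤ 1, hence tw(G) ≥ 2. The upper and lower bounds meet at 2, so that is the treewidth.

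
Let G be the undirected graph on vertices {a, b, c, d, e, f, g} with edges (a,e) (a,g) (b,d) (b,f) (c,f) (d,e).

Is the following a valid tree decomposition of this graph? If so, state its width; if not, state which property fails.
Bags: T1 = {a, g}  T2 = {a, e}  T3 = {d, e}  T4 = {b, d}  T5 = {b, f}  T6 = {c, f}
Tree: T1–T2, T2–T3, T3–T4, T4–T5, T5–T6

Yes; width 1.

Checking the three conditions: (i) the bags cover all of {a, b, c, d, e, f, g}; (ii) for each edge, some bag contains both endpoints; (iii) the bags containing any fixed vertex form a subtree. All hold, so the decomposition is valid with width 2 − 1 = 1.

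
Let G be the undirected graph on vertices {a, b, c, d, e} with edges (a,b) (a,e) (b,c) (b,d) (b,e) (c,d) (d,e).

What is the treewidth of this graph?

2

A width-2 tree decomposition is:
Bags: B1 = {b, d, e}  B2 = {b, c, d}  B3 = {a, b, e}
Tree: B1–B2, B1–B3
Each bag holds 3 vertices, so the decomposition has width 2, which upper-bounds the treewidth. On the other hand G contains the 3-clique {b, d, e}. A clique must lie in a single bag of any decomposition, so no decomposition can have width below 2. Combining the bounds, tw(G) = 2.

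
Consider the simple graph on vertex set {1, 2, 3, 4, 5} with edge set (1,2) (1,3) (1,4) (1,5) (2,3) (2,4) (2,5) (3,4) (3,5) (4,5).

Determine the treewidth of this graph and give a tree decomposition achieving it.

With just one bag of size 5, the width is 5 − 1 = 4, so tw(G) ≤ 4. Conversely, {1, 2, 3, 4, 5} is a clique of size 5, and the vertices of any clique must share a bag in every tree decomposition; so some bag has ≥ 5 vertices and tw(G) ≥ 4. Therefore the treewidth is 4.

Treewidth 4.
Bags: B1 = {1, 2, 3, 4, 5}
Tree: (single bag)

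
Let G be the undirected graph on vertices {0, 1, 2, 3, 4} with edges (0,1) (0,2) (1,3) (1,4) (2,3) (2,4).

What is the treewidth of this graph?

2

A width-2 tree decomposition is:
Bags: B1 = {1, 2, 3}  B2 = {0, 1, 2}  B3 = {1, 2, 4}
Tree: B1–B2, B2–B3
Every bag has size at most 3, so the width is 3 − 1 = 2 and tw(G) ≤ 2. Since 3–2–0–1–3 is a cycle in G, G is not acyclic. Forests are exactly the graphs of treewidth ≤ 1, so tw(G) ≥ 2. The upper and lower bounds meet at 2, so that is the treewidth.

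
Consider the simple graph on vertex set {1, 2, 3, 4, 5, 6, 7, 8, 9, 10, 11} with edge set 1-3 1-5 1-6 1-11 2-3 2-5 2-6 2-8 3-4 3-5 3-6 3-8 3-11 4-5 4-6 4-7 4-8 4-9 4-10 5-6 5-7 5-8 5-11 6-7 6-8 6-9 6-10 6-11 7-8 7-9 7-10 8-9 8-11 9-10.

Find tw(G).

4

A width-4 tree decomposition is:
Bags: B1 = {3, 5, 6, 8, 11}  B2 = {3, 4, 5, 6, 8}  B3 = {4, 5, 6, 7, 8}  B4 = {2, 3, 5, 6, 8}  B5 = {4, 6, 7, 8, 9}  B6 = {4, 6, 7, 9, 10}  B7 = {1, 3, 5, 6, 11}
Tree: B1–B2, B2–B3, B1–B4, B3–B5, B5–B6, B1–B7
Each bag holds 5 vertices, so the decomposition has width 4, which upper-bounds the treewidth. On the other hand G contains the 5-clique {4, 6, 7, 8, 9}. A clique must lie in a single bag of any decomposition, so no decomposition can have width below 4. Hence tw(G) = 4 exactly.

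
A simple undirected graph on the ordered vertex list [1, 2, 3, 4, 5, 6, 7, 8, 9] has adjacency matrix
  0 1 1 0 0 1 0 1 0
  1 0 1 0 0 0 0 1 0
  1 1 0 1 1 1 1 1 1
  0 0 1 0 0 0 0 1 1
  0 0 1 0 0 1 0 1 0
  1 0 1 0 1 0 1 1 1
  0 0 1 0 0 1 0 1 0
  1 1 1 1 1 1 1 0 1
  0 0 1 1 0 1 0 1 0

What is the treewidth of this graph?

A width-3 tree decomposition is:
Bags: B1 = {3, 6, 8, 9}  B2 = {3, 5, 6, 8}  B3 = {3, 4, 8, 9}  B4 = {3, 6, 7, 8}  B5 = {1, 3, 6, 8}  B6 = {1, 2, 3, 8}
Tree: B1–B2, B1–B3, B2–B4, B1–B5, B5–B6
Every bag has size at most 4, so the width is 4 − 1 = 3 and tw(G) ≤ 3. Conversely, {1, 2, 3, 8} is a clique of size 4, and the vertices of any clique must share a bag in every tree decomposition; so some bag has ≥ 4 vertices and tw(G) ≥ 3. Combining the bounds, tw(G) = 3.

3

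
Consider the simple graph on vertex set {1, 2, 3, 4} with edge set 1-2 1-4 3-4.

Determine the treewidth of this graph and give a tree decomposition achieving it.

Treewidth 1.
Bags: B1 = {3, 4}  B2 = {1, 4}  B3 = {1, 2}
Tree: B1–B2, B2–B3

Each bag holds 2 vertices, so the decomposition has width 1, which upper-bounds the treewidth. Any graph with an edge has treewidth ≥ 1, and G has the edge 3–4. The upper and lower bounds meet at 1, so that is the treewidth.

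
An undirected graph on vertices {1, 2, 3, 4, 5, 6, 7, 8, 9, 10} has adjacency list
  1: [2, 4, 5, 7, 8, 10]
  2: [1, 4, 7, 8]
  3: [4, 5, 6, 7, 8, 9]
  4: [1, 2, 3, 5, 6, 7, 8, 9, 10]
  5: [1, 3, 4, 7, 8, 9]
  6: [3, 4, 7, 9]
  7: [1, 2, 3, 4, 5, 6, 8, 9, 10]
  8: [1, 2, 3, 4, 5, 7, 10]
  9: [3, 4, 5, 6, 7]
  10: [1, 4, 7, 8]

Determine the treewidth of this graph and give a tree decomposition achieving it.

Each bag holds 5 vertices, so the decomposition has width 4, which upper-bounds the treewidth. For the lower bound, the 5 vertices {1, 2, 4, 7, 8} are pairwise adjacent, and any tree decomposition puts a clique entirely inside one bag — forcing width ≥ 4. Combining the bounds, tw(G) = 4.

Treewidth 4.
One such decomposition:
Bags: B1 = {3, 4, 5, 7, 9}  B2 = {3, 4, 6, 7, 9}  B3 = {3, 4, 5, 7, 8}  B4 = {1, 4, 5, 7, 8}  B5 = {1, 2, 4, 7, 8}  B6 = {1, 4, 7, 8, 10}
Tree: B1–B2, B1–B3, B3–B4, B4–B5, B5–B6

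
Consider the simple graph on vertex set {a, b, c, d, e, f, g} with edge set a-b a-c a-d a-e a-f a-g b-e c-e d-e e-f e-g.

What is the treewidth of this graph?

2

A width-2 tree decomposition is:
Bags: B1 = {a, c, e}  B2 = {a, d, e}  B3 = {a, b, e}  B4 = {a, e, g}  B5 = {a, e, f}
Tree: B1–B2, B1–B3, B3–B4, B1–B5
Each bag holds 3 vertices, so the decomposition has width 2, which upper-bounds the treewidth. Conversely, {a, d, e} is a clique of size 3, and the vertices of any clique must share a bag in every tree decomposition; so some bag has ≥ 3 vertices and tw(G) ≥ 2. The upper and lower bounds meet at 2, so that is the treewidth.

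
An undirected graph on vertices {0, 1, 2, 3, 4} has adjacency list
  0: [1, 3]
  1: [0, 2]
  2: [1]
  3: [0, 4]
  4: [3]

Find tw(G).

A width-1 tree decomposition is:
Bags: B1 = {1, 2}  B2 = {0, 1}  B3 = {0, 3}  B4 = {3, 4}
Tree: B1–B2, B2–B3, B3–B4
The largest bag has 2 vertices, giving width 1; this decomposition certifies tw(G) ≤ 1. G has an edge, so its treewidth is at least 1. Combining the bounds, tw(G) = 1.

1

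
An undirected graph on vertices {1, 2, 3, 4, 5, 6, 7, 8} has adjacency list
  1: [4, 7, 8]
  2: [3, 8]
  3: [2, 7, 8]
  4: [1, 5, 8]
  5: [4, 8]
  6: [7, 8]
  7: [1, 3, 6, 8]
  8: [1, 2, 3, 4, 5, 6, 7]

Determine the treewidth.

2

A width-2 tree decomposition is:
Bags: B1 = {4, 5, 8}  B2 = {1, 4, 8}  B3 = {1, 7, 8}  B4 = {3, 7, 8}  B5 = {2, 3, 8}  B6 = {6, 7, 8}
Tree: B1–B2, B2–B3, B3–B4, B4–B5, B3–B6
Every bag has size at most 3, so the width is 3 − 1 = 2 and tw(G) ≤ 2. For the lower bound, the 3 vertices {2, 3, 8} are pairwise adjacent, and any tree decomposition puts a clique entirely inside one bag — forcing width ≥ 2. Combining the bounds, tw(G) = 2.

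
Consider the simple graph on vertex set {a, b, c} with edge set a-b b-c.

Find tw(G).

1

A width-1 tree decomposition is:
Bags: B1 = {b, c}  B2 = {a, b}
Tree: B1–B2
The largest bag has 2 vertices, giving width 1; this decomposition certifies tw(G) ≤ 1. Any graph with an edge has treewidth ≥ 1, and G has the edge c–b. The upper and lower bounds meet at 1, so that is the treewidth.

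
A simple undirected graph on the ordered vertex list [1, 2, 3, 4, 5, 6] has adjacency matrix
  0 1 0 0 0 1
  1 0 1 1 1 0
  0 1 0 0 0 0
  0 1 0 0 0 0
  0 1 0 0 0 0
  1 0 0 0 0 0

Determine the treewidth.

A width-1 tree decomposition is:
Bags: B1 = {1, 2}  B2 = {2, 5}  B3 = {2, 3}  B4 = {1, 6}  B5 = {2, 4}
Tree: B1–B2, B2–B3, B1–B4, B3–B5
Every bag has size at most 2, so the width is 2 − 1 = 1 and tw(G) ≤ 1. G has an edge, so its treewidth is at least 1. The upper and lower bounds meet at 1, so that is the treewidth.

1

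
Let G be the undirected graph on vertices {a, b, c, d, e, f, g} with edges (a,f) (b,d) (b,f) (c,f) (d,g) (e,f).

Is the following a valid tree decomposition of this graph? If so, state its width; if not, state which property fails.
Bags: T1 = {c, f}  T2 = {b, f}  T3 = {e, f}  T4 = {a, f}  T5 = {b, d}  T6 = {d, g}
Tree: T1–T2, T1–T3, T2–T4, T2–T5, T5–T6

Checking the three conditions: (i) the bags cover all of {a, b, c, d, e, f, g}; (ii) for each edge, some bag contains both endpoints; (iii) the bags containing any fixed vertex form a subtree. All hold, so the decomposition is valid with width 2 − 1 = 1.

Yes; width 1.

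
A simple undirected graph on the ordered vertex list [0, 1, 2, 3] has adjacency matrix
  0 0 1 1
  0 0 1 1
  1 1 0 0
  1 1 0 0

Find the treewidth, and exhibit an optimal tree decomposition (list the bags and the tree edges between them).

The largest bag has 3 vertices, giving width 2; this decomposition certifies tw(G) ≤ 2. For the lower bound, G contains the cycle 3–1–2–0–3, so G is not a forest; only forests have treewidth ≤ 1, hence tw(G) ≥ 2. The upper and lower bounds meet at 2, so that is the treewidth.

Treewidth 2.
One such decomposition:
Bags: B1 = {1, 2, 3}  B2 = {0, 2, 3}
Tree: B1–B2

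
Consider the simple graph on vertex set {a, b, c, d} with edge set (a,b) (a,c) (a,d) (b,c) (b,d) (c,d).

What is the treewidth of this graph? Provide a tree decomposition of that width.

With just one bag of size 4, the width is 4 − 1 = 3, so tw(G) ≤ 3. For the lower bound, the 4 vertices {a, b, c, d} are pairwise adjacent, and any tree decomposition puts a clique entirely inside one bag — forcing width ≥ 3. Therefore the treewidth is 3.

Treewidth 3.
Bags: B1 = {a, b, c, d}
Tree: (single bag)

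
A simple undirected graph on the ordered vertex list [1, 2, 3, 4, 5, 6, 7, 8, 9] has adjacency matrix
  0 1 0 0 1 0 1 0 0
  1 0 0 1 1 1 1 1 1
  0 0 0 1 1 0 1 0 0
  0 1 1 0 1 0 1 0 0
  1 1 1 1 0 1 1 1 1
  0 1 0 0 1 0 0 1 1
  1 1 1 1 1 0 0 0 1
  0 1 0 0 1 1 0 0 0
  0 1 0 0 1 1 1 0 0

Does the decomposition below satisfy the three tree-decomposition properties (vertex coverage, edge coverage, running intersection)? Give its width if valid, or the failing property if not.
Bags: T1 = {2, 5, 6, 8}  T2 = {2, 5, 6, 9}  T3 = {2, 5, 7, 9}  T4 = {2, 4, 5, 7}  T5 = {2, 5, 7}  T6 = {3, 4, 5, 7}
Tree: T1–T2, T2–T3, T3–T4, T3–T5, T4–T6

No — vertex 1 appears in no bag.

A tree decomposition must satisfy three properties: every vertex lies in some bag; for every edge, both endpoints lie together in some bag; and for every vertex, the bags containing it form a connected subtree. Here vertex 1 appears in no bag, so the decomposition is invalid.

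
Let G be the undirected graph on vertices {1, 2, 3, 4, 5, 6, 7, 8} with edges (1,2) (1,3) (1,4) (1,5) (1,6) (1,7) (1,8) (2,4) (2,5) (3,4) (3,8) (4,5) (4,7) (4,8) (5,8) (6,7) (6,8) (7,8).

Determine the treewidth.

3

A width-3 tree decomposition is:
Bags: B1 = {1, 4, 5, 8}  B2 = {1, 4, 7, 8}  B3 = {1, 6, 7, 8}  B4 = {1, 3, 4, 8}  B5 = {1, 2, 4, 5}
Tree: B1–B2, B2–B3, B1–B4, B1–B5
The largest bag has 4 vertices, giving width 3; this decomposition certifies tw(G) ≤ 3. On the other hand G contains the 4-clique {1, 3, 4, 8}. A clique must lie in a single bag of any decomposition, so no decomposition can have width below 3. Hence tw(G) = 3 exactly.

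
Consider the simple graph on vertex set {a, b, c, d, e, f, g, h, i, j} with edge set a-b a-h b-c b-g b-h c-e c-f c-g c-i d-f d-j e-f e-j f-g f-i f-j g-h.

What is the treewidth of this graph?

A width-2 tree decomposition is:
Bags: B1 = {c, f, g}  B2 = {b, c, g}  B3 = {c, e, f}  B4 = {c, f, i}  B5 = {b, g, h}  B6 = {e, f, j}  B7 = {d, f, j}  B8 = {a, b, h}
Tree: B1–B2, B1–B3, B3–B4, B2–B5, B3–B6, B6–B7, B5–B8
Every bag has size at most 3, so the width is 3 − 1 = 2 and tw(G) ≤ 2. For the lower bound, the 3 vertices {a, b, h} are pairwise adjacent, and any tree decomposition puts a clique entirely inside one bag — forcing width ≥ 2. Therefore the treewidth is 2.

2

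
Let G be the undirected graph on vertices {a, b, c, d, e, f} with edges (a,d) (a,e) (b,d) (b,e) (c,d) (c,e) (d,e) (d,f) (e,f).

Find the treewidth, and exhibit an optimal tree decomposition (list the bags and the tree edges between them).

Treewidth 2.
One such decomposition:
Bags: B1 = {b, d, e}  B2 = {a, d, e}  B3 = {d, e, f}  B4 = {c, d, e}
Tree: B1–B2, B2–B3, B1–B4

The largest bag has 3 vertices, giving width 2; this decomposition certifies tw(G) ≤ 2. For the lower bound, the 3 vertices {d, e, f} are pairwise adjacent, and any tree decomposition puts a clique entirely inside one bag — forcing width ≥ 2. Combining the bounds, tw(G) = 2.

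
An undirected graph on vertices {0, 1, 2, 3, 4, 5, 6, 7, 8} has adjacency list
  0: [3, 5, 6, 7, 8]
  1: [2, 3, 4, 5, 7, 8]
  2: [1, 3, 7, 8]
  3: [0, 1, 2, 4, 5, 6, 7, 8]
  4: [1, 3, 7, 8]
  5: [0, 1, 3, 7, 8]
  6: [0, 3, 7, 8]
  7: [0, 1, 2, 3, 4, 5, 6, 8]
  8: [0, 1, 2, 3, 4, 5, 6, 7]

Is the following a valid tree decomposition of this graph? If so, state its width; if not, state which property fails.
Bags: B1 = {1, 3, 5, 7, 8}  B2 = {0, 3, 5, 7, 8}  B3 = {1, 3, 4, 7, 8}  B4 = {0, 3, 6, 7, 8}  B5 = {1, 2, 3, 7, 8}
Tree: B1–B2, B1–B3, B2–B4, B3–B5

Yes; width 4.

Vertex coverage: the bags together contain {0, 1, 2, 3, 4, 5, 6, 7, 8}, the full vertex set. Edge coverage: each edge of G has both endpoints in at least one bag. Running intersection: for every vertex, the bags containing it form a connected subtree. All three properties hold, so this is a valid tree decomposition of width max|bag| − 1 = 4, and hence tw(G) ≤ 4.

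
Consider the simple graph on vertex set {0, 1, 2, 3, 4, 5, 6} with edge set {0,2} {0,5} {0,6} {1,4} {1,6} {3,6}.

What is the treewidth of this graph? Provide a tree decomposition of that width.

Each bag holds 2 vertices, so the decomposition has width 1, which upper-bounds the treewidth. Any graph with an edge has treewidth ≥ 1, and G has the edge 6–3. Therefore the treewidth is 1.

Treewidth 1.
One optimal decomposition is:
Bags: B1 = {3, 6}  B2 = {1, 6}  B3 = {0, 6}  B4 = {1, 4}  B5 = {0, 2}  B6 = {0, 5}
Tree: B1–B2, B1–B3, B2–B4, B3–B5, B5–B6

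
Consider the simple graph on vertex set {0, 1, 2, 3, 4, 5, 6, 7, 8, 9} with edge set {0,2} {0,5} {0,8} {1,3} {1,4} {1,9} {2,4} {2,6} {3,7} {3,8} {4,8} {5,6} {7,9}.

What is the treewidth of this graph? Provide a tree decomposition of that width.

Treewidth 2.
One such decomposition:
Bags: B1 = {0, 5, 6}  B2 = {0, 2, 6}  B3 = {0, 2, 8}  B4 = {2, 4, 8}  B5 = {3, 4, 8}  B6 = {1, 3, 4}  B7 = {1, 3, 7}  B8 = {1, 7, 9}
Tree: B1–B2, B2–B3, B3–B4, B4–B5, B5–B6, B6–B7, B7–B8

Every bag has size at most 3, so the width is 3 − 1 = 2 and tw(G) ≤ 2. The edges 5–6–2–0–5 form a cycle, so G is not a tree and its treewidth is at least 2. The upper and lower bounds meet at 2, so that is the treewidth.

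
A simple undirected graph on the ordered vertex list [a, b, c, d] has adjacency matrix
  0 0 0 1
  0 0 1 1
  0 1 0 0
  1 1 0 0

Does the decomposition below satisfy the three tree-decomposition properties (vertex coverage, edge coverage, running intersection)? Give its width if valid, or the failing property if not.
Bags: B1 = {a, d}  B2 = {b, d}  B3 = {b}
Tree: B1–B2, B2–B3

No — vertex c appears in no bag.

A tree decomposition must satisfy three properties: every vertex lies in some bag; for every edge, both endpoints lie together in some bag; and for every vertex, the bags containing it form a connected subtree. Here vertex c appears in no bag, so the decomposition is invalid.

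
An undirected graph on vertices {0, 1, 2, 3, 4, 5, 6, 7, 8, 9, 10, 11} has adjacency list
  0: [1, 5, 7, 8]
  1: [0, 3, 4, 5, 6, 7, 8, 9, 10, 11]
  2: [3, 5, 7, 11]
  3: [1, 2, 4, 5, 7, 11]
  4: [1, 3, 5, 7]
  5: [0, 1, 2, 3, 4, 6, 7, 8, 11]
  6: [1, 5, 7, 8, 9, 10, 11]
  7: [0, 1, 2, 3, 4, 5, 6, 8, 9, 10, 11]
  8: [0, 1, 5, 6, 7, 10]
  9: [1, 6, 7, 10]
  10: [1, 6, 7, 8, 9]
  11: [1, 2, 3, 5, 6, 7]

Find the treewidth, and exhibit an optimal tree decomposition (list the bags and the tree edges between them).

The largest bag has 5 vertices, giving width 4; this decomposition certifies tw(G) ≤ 4. For the lower bound, the 5 vertices {1, 6, 7, 9, 10} are pairwise adjacent, and any tree decomposition puts a clique entirely inside one bag — forcing width ≥ 4. The upper and lower bounds meet at 4, so that is the treewidth.

Treewidth 4.
One optimal decomposition is:
Bags: B1 = {1, 5, 6, 7, 8}  B2 = {1, 6, 7, 8, 10}  B3 = {1, 6, 7, 9, 10}  B4 = {0, 1, 5, 7, 8}  B5 = {1, 5, 6, 7, 11}  B6 = {1, 3, 5, 7, 11}  B7 = {2, 3, 5, 7, 11}  B8 = {1, 3, 4, 5, 7}
Tree: B1–B2, B2–B3, B1–B4, B1–B5, B5–B6, B6–B7, B6–B8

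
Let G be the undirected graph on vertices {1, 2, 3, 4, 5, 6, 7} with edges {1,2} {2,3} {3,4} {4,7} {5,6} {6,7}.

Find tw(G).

A width-1 tree decomposition is:
Bags: B1 = {1, 2}  B2 = {2, 3}  B3 = {3, 4}  B4 = {4, 7}  B5 = {6, 7}  B6 = {5, 6}
Tree: B1–B2, B2–B3, B3–B4, B4–B5, B5–B6
Every bag has size at most 2, so the width is 2 − 1 = 1 and tw(G) ≤ 1. Any graph with an edge has treewidth ≥ 1, and G has the edge 1–2. The upper and lower bounds meet at 1, so that is the treewidth.

1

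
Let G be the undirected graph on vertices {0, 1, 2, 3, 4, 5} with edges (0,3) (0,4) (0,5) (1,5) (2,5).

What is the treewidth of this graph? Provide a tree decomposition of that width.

Treewidth 1.
Bags: B1 = {0, 3}  B2 = {0, 5}  B3 = {1, 5}  B4 = {0, 4}  B5 = {2, 5}
Tree: B1–B2, B2–B3, B2–B4, B3–B5

Each bag holds 2 vertices, so the decomposition has width 1, which upper-bounds the treewidth. Since G has at least one edge (e.g. 3–0), it is not an edgeless graph, so tw(G) ≥ 1. Hence tw(G) = 1 exactly.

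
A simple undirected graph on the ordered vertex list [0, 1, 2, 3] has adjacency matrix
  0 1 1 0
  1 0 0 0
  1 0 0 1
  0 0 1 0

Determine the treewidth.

1

A width-1 tree decomposition is:
Bags: B1 = {0, 2}  B2 = {2, 3}  B3 = {0, 1}
Tree: B1–B2, B1–B3
Every bag has size at most 2, so the width is 2 − 1 = 1 and tw(G) ≤ 1. G has an edge, so its treewidth is at least 1. Therefore the treewidth is 1.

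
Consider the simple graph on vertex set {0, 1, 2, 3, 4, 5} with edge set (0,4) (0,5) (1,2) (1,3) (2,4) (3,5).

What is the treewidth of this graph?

A width-2 tree decomposition is:
Bags: B1 = {1, 3, 5}  B2 = {1, 2, 5}  B3 = {2, 4, 5}  B4 = {0, 4, 5}
Tree: B1–B2, B2–B3, B3–B4
Every bag has size at most 3, so the width is 3 − 1 = 2 and tw(G) ≤ 2. For the lower bound, G contains the cycle 5–3–1–2–4–0–5, so G is not a forest; only forests have treewidth ≤ 1, hence tw(G) ≥ 2. Combining the bounds, tw(G) = 2.

2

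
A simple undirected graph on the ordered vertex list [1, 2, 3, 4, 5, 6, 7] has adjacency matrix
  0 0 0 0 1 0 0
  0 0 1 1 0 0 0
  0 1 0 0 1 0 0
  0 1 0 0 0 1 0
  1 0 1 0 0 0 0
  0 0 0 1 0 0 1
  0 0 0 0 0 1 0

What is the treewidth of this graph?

1

A width-1 tree decomposition is:
Bags: B1 = {1, 5}  B2 = {3, 5}  B3 = {2, 3}  B4 = {2, 4}  B5 = {4, 6}  B6 = {6, 7}
Tree: B1–B2, B2–B3, B3–B4, B4–B5, B5–B6
Every bag has size at most 2, so the width is 2 − 1 = 1 and tw(G) ≤ 1. G has an edge, so its treewidth is at least 1. Hence tw(G) = 1 exactly.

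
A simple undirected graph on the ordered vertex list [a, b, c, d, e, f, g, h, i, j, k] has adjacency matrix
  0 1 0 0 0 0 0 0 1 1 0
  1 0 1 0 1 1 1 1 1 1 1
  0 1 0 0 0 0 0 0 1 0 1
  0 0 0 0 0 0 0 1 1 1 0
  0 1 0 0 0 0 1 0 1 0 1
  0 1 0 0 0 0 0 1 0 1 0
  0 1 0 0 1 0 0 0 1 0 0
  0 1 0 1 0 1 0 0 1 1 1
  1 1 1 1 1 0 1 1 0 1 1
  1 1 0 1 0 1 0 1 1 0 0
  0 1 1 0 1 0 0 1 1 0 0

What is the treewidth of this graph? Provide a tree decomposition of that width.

Each bag holds 4 vertices, so the decomposition has width 3, which upper-bounds the treewidth. Conversely, {d, h, i, j} is a clique of size 4, and the vertices of any clique must share a bag in every tree decomposition; so some bag has ≥ 4 vertices and tw(G) ≥ 3. Hence tw(G) = 3 exactly.

Treewidth 3.
Bags: B1 = {b, h, i, k}  B2 = {b, e, i, k}  B3 = {b, h, i, j}  B4 = {b, e, g, i}  B5 = {a, b, i, j}  B6 = {b, c, i, k}  B7 = {d, h, i, j}  B8 = {b, f, h, j}
Tree: B1–B2, B1–B3, B2–B4, B3–B5, B1–B6, B3–B7, B3–B8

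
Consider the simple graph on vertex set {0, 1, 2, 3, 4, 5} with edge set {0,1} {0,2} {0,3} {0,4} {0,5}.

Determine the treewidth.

A width-1 tree decomposition is:
Bags: B1 = {0, 3}  B2 = {0, 5}  B3 = {0, 4}  B4 = {0, 1}  B5 = {0, 2}
Tree: B1–B2, B1–B3, B3–B4, B2–B5
The largest bag has 2 vertices, giving width 1; this decomposition certifies tw(G) ≤ 1. G has an edge, so its treewidth is at least 1. Combining the bounds, tw(G) = 1.

1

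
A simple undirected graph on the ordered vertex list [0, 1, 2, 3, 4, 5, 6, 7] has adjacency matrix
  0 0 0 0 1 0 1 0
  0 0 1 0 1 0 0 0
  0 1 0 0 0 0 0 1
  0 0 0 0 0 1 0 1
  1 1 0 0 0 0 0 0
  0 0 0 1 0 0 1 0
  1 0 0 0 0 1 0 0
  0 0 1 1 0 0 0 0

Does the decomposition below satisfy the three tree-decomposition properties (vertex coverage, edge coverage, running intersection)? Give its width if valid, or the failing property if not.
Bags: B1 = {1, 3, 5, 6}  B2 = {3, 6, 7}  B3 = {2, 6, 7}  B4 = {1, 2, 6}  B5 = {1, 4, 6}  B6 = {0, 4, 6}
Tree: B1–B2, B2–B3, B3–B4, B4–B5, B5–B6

No — bags containing vertex 1 are not connected in the tree.

A tree decomposition must satisfy three properties: every vertex lies in some bag; for every edge, both endpoints lie together in some bag; and for every vertex, the bags containing it form a connected subtree. Here bags containing vertex 1 are not connected in the tree, so the decomposition is invalid.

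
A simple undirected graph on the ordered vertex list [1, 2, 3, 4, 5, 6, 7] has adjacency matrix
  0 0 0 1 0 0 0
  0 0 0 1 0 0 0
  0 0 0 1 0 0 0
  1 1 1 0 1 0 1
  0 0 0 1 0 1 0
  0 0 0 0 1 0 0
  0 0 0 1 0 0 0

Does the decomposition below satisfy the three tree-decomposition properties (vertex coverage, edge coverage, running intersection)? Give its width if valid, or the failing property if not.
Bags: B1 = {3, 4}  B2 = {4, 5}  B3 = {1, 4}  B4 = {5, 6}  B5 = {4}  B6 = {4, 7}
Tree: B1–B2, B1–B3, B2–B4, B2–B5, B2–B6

No — vertex 2 appears in no bag.

A tree decomposition must satisfy three properties: every vertex lies in some bag; for every edge, both endpoints lie together in some bag; and for every vertex, the bags containing it form a connected subtree. Here vertex 2 appears in no bag, so the decomposition is invalid.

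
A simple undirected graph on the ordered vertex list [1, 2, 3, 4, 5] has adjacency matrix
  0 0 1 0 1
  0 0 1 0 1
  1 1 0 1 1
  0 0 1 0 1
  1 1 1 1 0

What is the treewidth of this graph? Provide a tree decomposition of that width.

The largest bag has 3 vertices, giving width 2; this decomposition certifies tw(G) ≤ 2. Conversely, {1, 3, 5} is a clique of size 3, and the vertices of any clique must share a bag in every tree decomposition; so some bag has ≥ 3 vertices and tw(G) ≥ 2. Hence tw(G) = 2 exactly.

Treewidth 2.
One optimal decomposition is:
Bags: B1 = {3, 4, 5}  B2 = {1, 3, 5}  B3 = {2, 3, 5}
Tree: B1–B2, B1–B3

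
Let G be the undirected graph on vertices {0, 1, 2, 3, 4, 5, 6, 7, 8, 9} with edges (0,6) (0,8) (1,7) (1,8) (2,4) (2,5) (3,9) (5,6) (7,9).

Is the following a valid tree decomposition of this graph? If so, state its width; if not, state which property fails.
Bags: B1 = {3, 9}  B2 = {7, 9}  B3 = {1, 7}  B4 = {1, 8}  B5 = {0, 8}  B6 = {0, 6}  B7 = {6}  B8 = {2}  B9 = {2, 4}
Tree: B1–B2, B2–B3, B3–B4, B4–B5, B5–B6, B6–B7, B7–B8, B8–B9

A tree decomposition must satisfy three properties: every vertex lies in some bag; for every edge, both endpoints lie together in some bag; and for every vertex, the bags containing it form a connected subtree. Here vertex 5 appears in no bag, so the decomposition is invalid.

No — vertex 5 appears in no bag.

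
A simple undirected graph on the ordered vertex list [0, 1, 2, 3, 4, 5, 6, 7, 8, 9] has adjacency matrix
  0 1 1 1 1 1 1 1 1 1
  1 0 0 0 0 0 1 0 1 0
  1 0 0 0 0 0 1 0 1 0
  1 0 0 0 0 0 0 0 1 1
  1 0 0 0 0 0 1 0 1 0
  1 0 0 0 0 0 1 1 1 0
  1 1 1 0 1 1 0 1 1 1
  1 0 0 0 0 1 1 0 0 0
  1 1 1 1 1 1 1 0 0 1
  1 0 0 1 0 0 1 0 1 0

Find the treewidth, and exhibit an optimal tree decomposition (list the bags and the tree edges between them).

Treewidth 3.
One such decomposition:
Bags: B1 = {0, 4, 6, 8}  B2 = {0, 1, 6, 8}  B3 = {0, 2, 6, 8}  B4 = {0, 5, 6, 8}  B5 = {0, 6, 8, 9}  B6 = {0, 3, 8, 9}  B7 = {0, 5, 6, 7}
Tree: B1–B2, B2–B3, B1–B4, B2–B5, B5–B6, B4–B7

The largest bag has 4 vertices, giving width 3; this decomposition certifies tw(G) ≤ 3. On the other hand G contains the 4-clique {0, 3, 8, 9}. A clique must lie in a single bag of any decomposition, so no decomposition can have width below 3. The upper and lower bounds meet at 3, so that is the treewidth.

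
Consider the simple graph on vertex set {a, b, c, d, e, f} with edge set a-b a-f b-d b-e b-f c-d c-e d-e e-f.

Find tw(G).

2

A width-2 tree decomposition is:
Bags: B1 = {b, e, f}  B2 = {a, b, f}  B3 = {b, d, e}  B4 = {c, d, e}
Tree: B1–B2, B1–B3, B3–B4
Every bag has size at most 3, so the width is 3 − 1 = 2 and tw(G) ≤ 2. On the other hand G contains the 3-clique {c, d, e}. A clique must lie in a single bag of any decomposition, so no decomposition can have width below 2. Hence tw(G) = 2 exactly.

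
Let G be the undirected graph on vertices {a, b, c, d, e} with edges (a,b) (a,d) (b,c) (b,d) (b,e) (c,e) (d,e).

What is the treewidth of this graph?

2

A width-2 tree decomposition is:
Bags: B1 = {b, c, e}  B2 = {b, d, e}  B3 = {a, b, d}
Tree: B1–B2, B2–B3
Each bag holds 3 vertices, so the decomposition has width 2, which upper-bounds the treewidth. Conversely, {b, d, e} is a clique of size 3, and the vertices of any clique must share a bag in every tree decomposition; so some bag has ≥ 3 vertices and tw(G) ≥ 2. Therefore the treewidth is 2.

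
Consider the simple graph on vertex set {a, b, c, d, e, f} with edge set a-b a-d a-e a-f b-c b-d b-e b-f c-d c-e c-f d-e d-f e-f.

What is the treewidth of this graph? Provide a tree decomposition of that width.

Every bag has size at most 5, so the width is 5 − 1 = 4 and tw(G) ≤ 4. Conversely, {b, c, d, e, f} is a clique of size 5, and the vertices of any clique must share a bag in every tree decomposition; so some bag has ≥ 5 vertices and tw(G) ≥ 4. Combining the bounds, tw(G) = 4.

Treewidth 4.
Bags: B1 = {a, b, d, e, f}  B2 = {b, c, d, e, f}
Tree: B1–B2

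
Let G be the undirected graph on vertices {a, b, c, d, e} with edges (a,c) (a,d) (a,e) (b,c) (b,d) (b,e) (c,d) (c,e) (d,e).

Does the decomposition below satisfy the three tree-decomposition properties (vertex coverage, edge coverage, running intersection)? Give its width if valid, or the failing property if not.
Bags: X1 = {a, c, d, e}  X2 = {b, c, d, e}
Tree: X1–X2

Yes; width 3.

Checking the three conditions: (i) the bags cover all of {a, b, c, d, e}; (ii) for each edge, some bag contains both endpoints; (iii) the bags containing any fixed vertex form a subtree. All hold, so the decomposition is valid with width 4 − 1 = 3.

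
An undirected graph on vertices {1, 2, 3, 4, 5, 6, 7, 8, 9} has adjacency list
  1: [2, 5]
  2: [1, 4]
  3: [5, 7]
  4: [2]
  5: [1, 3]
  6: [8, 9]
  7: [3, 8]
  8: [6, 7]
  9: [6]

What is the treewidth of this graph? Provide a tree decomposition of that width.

Treewidth 1.
One such decomposition:
Bags: B1 = {2, 4}  B2 = {1, 2}  B3 = {1, 5}  B4 = {3, 5}  B5 = {3, 7}  B6 = {7, 8}  B7 = {6, 8}  B8 = {6, 9}
Tree: B1–B2, B2–B3, B3–B4, B4–B5, B5–B6, B6–B7, B7–B8

The largest bag has 2 vertices, giving width 1; this decomposition certifies tw(G) ≤ 1. G has an edge, so its treewidth is at least 1. The upper and lower bounds meet at 1, so that is the treewidth.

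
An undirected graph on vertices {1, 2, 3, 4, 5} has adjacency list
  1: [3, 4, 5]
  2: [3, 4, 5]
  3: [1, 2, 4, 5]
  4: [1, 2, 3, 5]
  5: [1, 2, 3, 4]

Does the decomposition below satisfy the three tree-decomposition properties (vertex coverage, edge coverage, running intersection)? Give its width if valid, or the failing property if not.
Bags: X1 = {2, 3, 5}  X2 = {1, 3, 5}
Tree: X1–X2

No — vertex 4 appears in no bag.

A tree decomposition must satisfy three properties: every vertex lies in some bag; for every edge, both endpoints lie together in some bag; and for every vertex, the bags containing it form a connected subtree. Here vertex 4 appears in no bag, so the decomposition is invalid.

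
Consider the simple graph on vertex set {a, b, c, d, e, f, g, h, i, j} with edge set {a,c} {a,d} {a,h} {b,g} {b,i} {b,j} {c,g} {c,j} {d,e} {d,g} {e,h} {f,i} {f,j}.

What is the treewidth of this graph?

A width-2 tree decomposition is:
Bags: B1 = {a, e, h}  B2 = {a, d, e}  B3 = {a, c, d}  B4 = {c, d, g}  B5 = {c, g, j}  B6 = {b, g, j}  B7 = {b, f, j}  B8 = {b, f, i}
Tree: B1–B2, B2–B3, B3–B4, B4–B5, B5–B6, B6–B7, B7–B8
The largest bag has 3 vertices, giving width 2; this decomposition certifies tw(G) ≤ 2. For the lower bound, G contains the cycle h–e–d–a–h, so G is not a forest; only forests have treewidth ≤ 1, hence tw(G) ≥ 2. Combining the bounds, tw(G) = 2.

2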